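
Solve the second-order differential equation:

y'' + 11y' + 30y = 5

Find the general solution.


Characteristic roots of r² + 11r + 30 = 0 are -6, -5.
y_h = C₁e^(-6x) + C₂e^(-5x).
Constant forcing; try y_p = A. Then 30A = 5 ⇒ A = 1/6.
General solution: y = C₁e^(-6x) + C₂e^(-5x) + 1/6.


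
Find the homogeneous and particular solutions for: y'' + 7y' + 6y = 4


Characteristic roots of r² + 7r + 6 = 0 are -6, -1.
y_h = C₁e^(-6x) + C₂e^(-x).
Constant forcing; try y_p = A. Then 6A = 4 ⇒ A = 2/3.
General solution: y = C₁e^(-6x) + C₂e^(-x) + 2/3.


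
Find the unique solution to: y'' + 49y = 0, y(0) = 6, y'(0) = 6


Characteristic roots of r² + 49 = 0 are ±7i, so y = C₁cos(7x) + C₂sin(7x).
Apply y(0) = 6: C₁ = 6. Differentiate and apply y'(0) = 6: 7·C₂ = 6, so C₂ = 6/7.
Particular solution: y = 6cos(7x) + (6/7)sin(7x).


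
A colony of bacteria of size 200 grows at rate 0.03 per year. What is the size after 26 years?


The ODE dP/dt = 0.03P has solution P(t) = P(0)e^(0.03t).
Substitute P(0) = 200 and t = 26: P(26) = 200 e^(0.78) ≈ 436.


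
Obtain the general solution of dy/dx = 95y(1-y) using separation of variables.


Separate: dy/[y(1-y)] = 95 dx.
Partial fractions: 1/[y(1-y)] = 1/y + 1/(1-y).
Integrate: ln|y/(1-y)| = 95x + C₀.
Solve for y: y = 1/(1 + Ce^(-95x)).


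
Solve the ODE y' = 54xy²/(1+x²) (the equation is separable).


Separate: dy/y² = 54x/(1+x²) dx.
Integrate LHS: ∫ dy/y² = -1/y.
Integrate RHS via u = 1+x²: 27ln(1+x²) + C.
Result: -1/y = 27ln(1+x²) + C.


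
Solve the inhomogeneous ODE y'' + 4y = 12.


Homogeneous part: r² + 4 = 0 ⇒ r = ±2i, so y_h = C₁cos(2x) + C₂sin(2x).
Try constant y_p = A; plug in: 4A = 12 ⇒ A = 3.
General solution: y = C₁cos(2x) + C₂sin(2x) + 3.


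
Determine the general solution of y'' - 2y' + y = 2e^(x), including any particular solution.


Characteristic polynomial (r - 1)² = 0; repeated root r = 1.
y_h = (C₁ + C₂x)e^(x). Forcing matches the repeated root (resonance), so try y_p = Ax² e^(x).
Substitute and solve for A: 2A = 2, so A = 1.
General solution: y = (C₁ + C₂x + x²)e^(x).


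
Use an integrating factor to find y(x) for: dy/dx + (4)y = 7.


P(x) = 4, Q(x) = 7; integrating factor μ = e^(4x).
(μ y)' = 7e^(4x) ⇒ μ y = (7/4)e^(4x) + C.
Divide by μ: y = 7/4 + Ce^(-4x).


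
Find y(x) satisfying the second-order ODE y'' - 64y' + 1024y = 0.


Characteristic equation: r² - 64r + 1024 = 0, i.e. (r - 32)² = 0.
Repeated root r = 32; include an x factor for the second linearly independent solution.
General solution: y = (C₁ + C₂x)e^(32x).


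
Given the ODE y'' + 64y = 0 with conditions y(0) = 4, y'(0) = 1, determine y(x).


Characteristic roots of r² + 64 = 0 are ±8i, so y = C₁cos(8x) + C₂sin(8x).
Apply y(0) = 4: C₁ = 4. Differentiate and apply y'(0) = 1: 8·C₂ = 1, so C₂ = 1/8.
Particular solution: y = 4cos(8x) + (1/8)sin(8x).


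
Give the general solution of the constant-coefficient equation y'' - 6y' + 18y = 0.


Characteristic equation: r² - 6r + 18 = 0.
Discriminant is negative; roots r = 3 ± 3i (complex conjugate pair).
General solution uses e^(α x)(C₁ cos(β x) + C₂ sin(β x)): y = e^(3x)(C₁cos(3x) + C₂sin(3x)).


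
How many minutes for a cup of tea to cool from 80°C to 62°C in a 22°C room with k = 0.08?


From T(t) = T_a + (T₀ - T_a)e^(-kt), set T(t) = 62:
(62 - 22) / (80 - 22) = e^(-0.08t), so t = -ln(0.690)/0.08 ≈ 4.6 minutes.


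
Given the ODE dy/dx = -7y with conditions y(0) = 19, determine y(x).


General solution of y' = -7y is y = Ce^(-7x).
Apply y(0) = 19: C = 19.
Particular solution: y = 19e^(-7x).


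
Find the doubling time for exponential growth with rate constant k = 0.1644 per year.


Exponential growth: P(t) = P₀ e^(0.1644t). Set P(t)/P₀ = 2: e^(0.1644t) = 2.
Solve: t = ln(2)/0.1644 ≈ 4.22 years.


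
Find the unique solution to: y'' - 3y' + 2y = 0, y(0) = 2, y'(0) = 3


Characteristic roots of r² - 3r + 2 = 0 are 2, 1.
General solution y = c₁ e^(2x) + c₂ e^(x).
Apply y(0) = 2: c₁ + c₂ = 2. Apply y'(0) = 3: 2 c₁ + 1 c₂ = 3.
Solve: c₁ = 1, c₂ = 1.
Particular solution: y = e^(2x) + e^(x).


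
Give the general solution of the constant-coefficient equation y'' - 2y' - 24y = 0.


Characteristic equation: r² - 2r - 24 = 0.
Factor: (r + 4)(r - 6) = 0 ⇒ r = -4, 6 (distinct real).
General solution: y = C₁e^(-4x) + C₂e^(6x).


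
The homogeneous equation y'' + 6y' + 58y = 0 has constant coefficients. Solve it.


Characteristic equation: r² + 6r + 58 = 0.
Discriminant is negative; roots r = -3 ± 7i (complex conjugate pair).
General solution uses e^(α x)(C₁ cos(β x) + C₂ sin(β x)): y = e^(-3x)(C₁cos(7x) + C₂sin(7x)).


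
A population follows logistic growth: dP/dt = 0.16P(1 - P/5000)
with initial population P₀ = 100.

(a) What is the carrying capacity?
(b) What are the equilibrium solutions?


Logistic ODE dP/dt = 0.16P(1 - P/5000) has equilibria where dP/dt = 0, i.e. P = 0 or P = 5000.
The coefficient (1 - P/K) = 0 when P = K, identifying K = 5000 as the carrying capacity.
(a) K = 5000; (b) equilibria P = 0 and P = 5000.


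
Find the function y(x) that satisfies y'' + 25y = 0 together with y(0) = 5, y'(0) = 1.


Characteristic roots of r² + 25 = 0 are ±5i, so y = C₁cos(5x) + C₂sin(5x).
Apply y(0) = 5: C₁ = 5. Differentiate and apply y'(0) = 1: 5·C₂ = 1, so C₂ = 1/5.
Particular solution: y = 5cos(5x) + (1/5)sin(5x).


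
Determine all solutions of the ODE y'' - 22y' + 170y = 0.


Characteristic equation: r² - 22r + 170 = 0.
Discriminant is negative; roots r = 11 ± 7i (complex conjugate pair).
General solution uses e^(α x)(C₁ cos(β x) + C₂ sin(β x)): y = e^(11x)(C₁cos(7x) + C₂sin(7x)).


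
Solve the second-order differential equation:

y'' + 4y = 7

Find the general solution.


Homogeneous part: r² + 4 = 0 ⇒ r = ±2i, so y_h = C₁cos(2x) + C₂sin(2x).
Try constant y_p = A; plug in: 4A = 7 ⇒ A = 7/4.
General solution: y = C₁cos(2x) + C₂sin(2x) + 7/4.


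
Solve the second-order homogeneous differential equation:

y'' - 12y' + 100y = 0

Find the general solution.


Characteristic equation: r² - 12r + 100 = 0.
Discriminant is negative; roots r = 6 ± 8i (complex conjugate pair).
General solution uses e^(α x)(C₁ cos(β x) + C₂ sin(β x)): y = e^(6x)(C₁cos(8x) + C₂sin(8x)).


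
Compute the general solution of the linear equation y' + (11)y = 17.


P(x) = 11, Q(x) = 17; integrating factor μ = e^(11x).
(μ y)' = 17e^(11x) ⇒ μ y = (17/11)e^(11x) + C.
Divide by μ: y = 17/11 + Ce^(-11x).


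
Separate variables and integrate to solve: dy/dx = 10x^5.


Integrate both sides with respect to x: y = ∫ 10x^5 dx = (5/3)x^6 + C.


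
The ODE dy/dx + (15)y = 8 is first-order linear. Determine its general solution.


P(x) = 15, Q(x) = 8; integrating factor μ = e^(15x).
(μ y)' = 8e^(15x) ⇒ μ y = (8/15)e^(15x) + C.
Divide by μ: y = 8/15 + Ce^(-15x).


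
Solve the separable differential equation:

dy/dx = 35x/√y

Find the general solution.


Separate: √y dy = 35x dx.
Integrate: (2/3)y^(3/2) = (35/2)x² + C.


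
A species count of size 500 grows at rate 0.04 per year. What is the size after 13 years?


The ODE dP/dt = 0.04P has solution P(t) = P(0)e^(0.04t).
Substitute P(0) = 500 and t = 13: P(13) = 500 e^(0.52) ≈ 841.


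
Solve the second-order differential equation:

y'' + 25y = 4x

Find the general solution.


Homogeneous: r² + 25 = 0 ⇒ r = ±5i, y_h = C₁cos(5x) + C₂sin(5x).
Polynomial forcing; try y_p = Ax + B. Then y_p'' + 25 y_p = 25(Ax + B) = 4x, so B = 0 and A = 4/25.
General solution: y = C₁cos(5x) + C₂sin(5x) + (4/25)x.


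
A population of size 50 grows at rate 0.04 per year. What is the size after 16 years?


The ODE dP/dt = 0.04P has solution P(t) = P(0)e^(0.04t).
Substitute P(0) = 50 and t = 16: P(16) = 50 e^(0.64) ≈ 95.


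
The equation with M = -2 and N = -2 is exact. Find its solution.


Check exactness: ∂M/∂y = 0 and ∂N/∂x = 0; equal, so the equation is exact.
Integrate M with respect to x (treating y as constant): ∫M dx = -2x + h(y).
Differentiate w.r.t. y and set equal to N: the x-dependent terms already match, leaving h'(y) = -2. Integrate: h(y) = -2y.
So F(x,y) = -2y - 2x.
General solution: -2y - 2x = C.


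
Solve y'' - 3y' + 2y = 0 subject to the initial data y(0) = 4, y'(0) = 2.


Characteristic roots of r² - 3r + 2 = 0 are 1, 2.
General solution y = c₁ e^(x) + c₂ e^(2x).
Apply y(0) = 4: c₁ + c₂ = 4. Apply y'(0) = 2: 1 c₁ + 2 c₂ = 2.
Solve: c₁ = 6, c₂ = -2.
Particular solution: y = 6e^(x) - 2e^(2x).


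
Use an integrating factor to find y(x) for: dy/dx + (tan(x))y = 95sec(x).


P(x) = tan(x) ⇒ μ = e^(∫tan(x)dx) = sec(x).
(sec(x) y)' = 95sec²(x) ⇒ sec(x) y = 95tan(x) + C.
Multiply by cos(x): y = 95sin(x) + C·cos(x).


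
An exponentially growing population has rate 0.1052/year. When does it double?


Exponential growth: P(t) = P₀ e^(0.1052t). Set P(t)/P₀ = 2: e^(0.1052t) = 2.
Solve: t = ln(2)/0.1052 ≈ 6.59 years.


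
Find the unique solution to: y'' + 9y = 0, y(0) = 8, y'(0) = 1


Characteristic roots of r² + 9 = 0 are ±3i, so y = C₁cos(3x) + C₂sin(3x).
Apply y(0) = 8: C₁ = 8. Differentiate and apply y'(0) = 1: 3·C₂ = 1, so C₂ = 1/3.
Particular solution: y = 8cos(3x) + (1/3)sin(3x).


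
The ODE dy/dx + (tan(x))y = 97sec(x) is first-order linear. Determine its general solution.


P(x) = tan(x) ⇒ μ = e^(∫tan(x)dx) = sec(x).
(sec(x) y)' = 97sec²(x) ⇒ sec(x) y = 97tan(x) + C.
Multiply by cos(x): y = 97sin(x) + C·cos(x).


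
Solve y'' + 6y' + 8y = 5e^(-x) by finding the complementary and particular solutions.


Characteristic roots of r² + 6r + 8 = 0 are -2, -4.
y_h = C₁e^(-2x) + C₂e^(-4x).
Forcing exponent -1 is not a characteristic root; try y_p = Ae^(-x).
Substitute: A·(1 + (6)·-1 + (8)) = A·3 = 5, so A = 5/3.
General solution: y = C₁e^(-2x) + C₂e^(-4x) + (5/3)e^(-x).


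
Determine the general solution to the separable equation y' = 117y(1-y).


Separate: dy/[y(1-y)] = 117 dx.
Partial fractions: 1/[y(1-y)] = 1/y + 1/(1-y).
Integrate: ln|y/(1-y)| = 117x + C₀.
Solve for y: y = 1/(1 + Ce^(-117x)).


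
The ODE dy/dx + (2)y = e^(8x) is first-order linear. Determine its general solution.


P(x) = 2 ⇒ μ = e^(2x).
(μ y)' = e^(10x) ⇒ μ y = e^(10x)/10 + C.
Divide by μ: y = (1/10)e^(8x) + Ce^(-2x).


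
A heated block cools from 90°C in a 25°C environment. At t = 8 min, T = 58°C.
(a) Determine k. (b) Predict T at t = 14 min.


Newton's law: T(t) = T_a + (T₀ - T_a)e^(-kt).
(a) Use T(8) = 58: (58 - 25)/(90 - 25) = e^(-k·8), so k = -ln(0.508)/8 ≈ 0.0847.
(b) Apply k to t = 14: T(14) = 25 + (65)e^(-1.186) ≈ 44.8°C.


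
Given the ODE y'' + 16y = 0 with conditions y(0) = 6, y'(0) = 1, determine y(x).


Characteristic roots of r² + 16 = 0 are ±4i, so y = C₁cos(4x) + C₂sin(4x).
Apply y(0) = 6: C₁ = 6. Differentiate and apply y'(0) = 1: 4·C₂ = 1, so C₂ = 1/4.
Particular solution: y = 6cos(4x) + (1/4)sin(4x).


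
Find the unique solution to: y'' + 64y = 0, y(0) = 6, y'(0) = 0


Characteristic roots of r² + 64 = 0 are ±8i, so y = C₁cos(8x) + C₂sin(8x).
Apply y(0) = 6: C₁ = 6. Differentiate and apply y'(0) = 0: 8·C₂ = 0, so C₂ = 0.
Particular solution: y = 6cos(8x).


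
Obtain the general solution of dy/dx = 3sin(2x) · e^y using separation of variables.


Separate: e^(-y) dy = 3sin(2x) dx.
Integrate: -e^(-y) = -(3/2)cos(2x) + C₀.
Rearrange: e^(-y) = (3/2)cos(2x) + C.


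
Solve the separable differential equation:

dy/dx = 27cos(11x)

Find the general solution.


g(y) = 1, so integrate directly: y = ∫ 27cos(11x) dx = (27/11)sin(11x) + C.


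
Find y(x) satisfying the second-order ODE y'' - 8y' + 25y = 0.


Characteristic equation: r² - 8r + 25 = 0.
Discriminant is negative; roots r = 4 ± 3i (complex conjugate pair).
General solution uses e^(α x)(C₁ cos(β x) + C₂ sin(β x)): y = e^(4x)(C₁cos(3x) + C₂sin(3x)).


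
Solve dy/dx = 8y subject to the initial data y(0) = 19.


General solution of y' = 8y is y = Ce^(8x).
Apply y(0) = 19: C = 19.
Particular solution: y = 19e^(8x).


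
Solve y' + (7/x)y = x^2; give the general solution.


P(x) = 7/x ⇒ μ = x^7.
(x^7 y)' = x^9 ⇒ x^7 y = x^10/(10) + C.
Solve for y: y = (1/10)x^3 + C/x^7.


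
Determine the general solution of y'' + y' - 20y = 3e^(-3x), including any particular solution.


Characteristic roots of r² + r - 20 = 0 are 4, -5.
y_h = C₁e^(4x) + C₂e^(-5x).
Forcing exponent -3 is not a characteristic root; try y_p = Ae^(-3x).
Substitute: A·(9 + (1)·-3 + (-20)) = A·-14 = 3, so A = -3/14.
General solution: y = C₁e^(4x) + C₂e^(-5x) - (3/14)e^(-3x).


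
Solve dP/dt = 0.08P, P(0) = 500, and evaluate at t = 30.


The ODE dP/dt = 0.08P has solution P(t) = P(0)e^(0.08t).
Substitute P(0) = 500 and t = 30: P(30) = 500 e^(2.40) ≈ 5512.


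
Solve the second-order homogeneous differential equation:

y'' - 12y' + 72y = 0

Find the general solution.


Characteristic equation: r² - 12r + 72 = 0.
Discriminant is negative; roots r = 6 ± 6i (complex conjugate pair).
General solution uses e^(α x)(C₁ cos(β x) + C₂ sin(β x)): y = e^(6x)(C₁cos(6x) + C₂sin(6x)).


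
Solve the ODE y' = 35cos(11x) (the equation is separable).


g(y) = 1, so integrate directly: y = ∫ 35cos(11x) dx = (35/11)sin(11x) + C.


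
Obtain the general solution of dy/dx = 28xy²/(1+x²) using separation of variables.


Separate: dy/y² = 28x/(1+x²) dx.
Integrate LHS: ∫ dy/y² = -1/y.
Integrate RHS via u = 1+x²: 14ln(1+x²) + C.
Result: -1/y = 14ln(1+x²) + C.


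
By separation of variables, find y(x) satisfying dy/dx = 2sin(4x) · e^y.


Separate: e^(-y) dy = 2sin(4x) dx.
Integrate: -e^(-y) = -(1/2)cos(4x) + C₀.
Rearrange: e^(-y) = (1/2)cos(4x) + C.


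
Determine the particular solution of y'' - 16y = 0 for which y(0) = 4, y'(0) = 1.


Characteristic roots of r² - 16 = 0 are -4, 4.
General solution y = c₁ e^(-4x) + c₂ e^(4x).
Apply y(0) = 4: c₁ + c₂ = 4. Apply y'(0) = 1: -4 c₁ + 4 c₂ = 1.
Solve: c₁ = 15/8, c₂ = 17/8.
Particular solution: y = (15/8)e^(-4x) + (17/8)e^(4x).


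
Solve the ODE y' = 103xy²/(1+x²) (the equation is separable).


Separate: dy/y² = 103x/(1+x²) dx.
Integrate LHS: ∫ dy/y² = -1/y.
Integrate RHS via u = 1+x²: (103/2)ln(1+x²) + C.
Result: -1/y = (103/2)ln(1+x²) + C.


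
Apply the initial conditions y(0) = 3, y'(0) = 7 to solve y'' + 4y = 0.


Characteristic roots of r² + 4 = 0 are ±2i, so y = C₁cos(2x) + C₂sin(2x).
Apply y(0) = 3: C₁ = 3. Differentiate and apply y'(0) = 7: 2·C₂ = 7, so C₂ = 7/2.
Particular solution: y = 3cos(2x) + (7/2)sin(2x).


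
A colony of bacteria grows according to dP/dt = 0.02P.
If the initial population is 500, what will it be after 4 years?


The ODE dP/dt = 0.02P has solution P(t) = P(0)e^(0.02t).
Substitute P(0) = 500 and t = 4: P(4) = 500 e^(0.08) ≈ 542.


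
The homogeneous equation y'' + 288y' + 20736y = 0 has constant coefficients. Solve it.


Characteristic equation: r² + 288r + 20736 = 0, i.e. (r + 144)² = 0.
Repeated root r = -144; include an x factor for the second linearly independent solution.
General solution: y = (C₁ + C₂x)e^(-144x).


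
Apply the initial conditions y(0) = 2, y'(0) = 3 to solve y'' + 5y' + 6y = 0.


Characteristic roots of r² + 5r + 6 = 0 are -2, -3.
General solution y = c₁ e^(-2x) + c₂ e^(-3x).
Apply y(0) = 2: c₁ + c₂ = 2. Apply y'(0) = 3: -2 c₁ - 3 c₂ = 3.
Solve: c₁ = 9, c₂ = -7.
Particular solution: y = 9e^(-2x) - 7e^(-3x).


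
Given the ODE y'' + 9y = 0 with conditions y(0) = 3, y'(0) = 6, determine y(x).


Characteristic roots of r² + 9 = 0 are ±3i, so y = C₁cos(3x) + C₂sin(3x).
Apply y(0) = 3: C₁ = 3. Differentiate and apply y'(0) = 6: 3·C₂ = 6, so C₂ = 2.
Particular solution: y = 3cos(3x) + 2sin(3x).


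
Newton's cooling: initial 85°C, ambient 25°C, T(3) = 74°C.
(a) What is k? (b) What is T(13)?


Newton's law: T(t) = T_a + (T₀ - T_a)e^(-kt).
(a) Use T(3) = 74: (74 - 25)/(85 - 25) = e^(-k·3), so k = -ln(0.817)/3 ≈ 0.0675.
(b) Apply k to t = 13: T(13) = 25 + (60)e^(-0.878) ≈ 49.9°C.


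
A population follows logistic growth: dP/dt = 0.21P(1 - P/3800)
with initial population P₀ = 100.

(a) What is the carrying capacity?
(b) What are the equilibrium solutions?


Logistic ODE dP/dt = 0.21P(1 - P/3800) has equilibria where dP/dt = 0, i.e. P = 0 or P = 3800.
The coefficient (1 - P/K) = 0 when P = K, identifying K = 3800 as the carrying capacity.
(a) K = 3800; (b) equilibria P = 0 and P = 3800.


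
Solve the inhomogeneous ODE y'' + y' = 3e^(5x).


Characteristic roots of r² + r = 0 are -1, 0.
y_h = C₁e^(-x) + C₂.
Forcing exponent 5 is not a characteristic root; try y_p = Ae^(5x).
Substitute: A·(25 + (1)·5 + (0)) = A·30 = 3, so A = 1/10.
General solution: y = C₁e^(-x) + C₂ + (1/10)e^(5x).


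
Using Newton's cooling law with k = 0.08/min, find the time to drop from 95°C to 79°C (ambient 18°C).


From T(t) = T_a + (T₀ - T_a)e^(-kt), set T(t) = 79:
(79 - 18) / (95 - 18) = e^(-0.08t), so t = -ln(0.792)/0.08 ≈ 2.9 minutes.


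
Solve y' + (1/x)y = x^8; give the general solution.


P(x) = 1/x ⇒ μ = x^1.
(x^1 y)' = x^9 ⇒ x^1 y = x^10/(10) + C.
Solve for y: y = (1/10)x^9 + C/x^1.


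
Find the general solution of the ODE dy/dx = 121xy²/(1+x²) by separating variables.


Separate: dy/y² = 121x/(1+x²) dx.
Integrate LHS: ∫ dy/y² = -1/y.
Integrate RHS via u = 1+x²: (121/2)ln(1+x²) + C.
Result: -1/y = (121/2)ln(1+x²) + C.


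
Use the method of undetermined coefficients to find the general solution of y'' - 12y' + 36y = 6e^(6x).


Characteristic polynomial (r - 6)² = 0; repeated root r = 6.
y_h = (C₁ + C₂x)e^(6x). Forcing matches the repeated root (resonance), so try y_p = Ax² e^(6x).
Substitute and solve for A: 2A = 6, so A = 3.
General solution: y = (C₁ + C₂x + 3x²)e^(6x).


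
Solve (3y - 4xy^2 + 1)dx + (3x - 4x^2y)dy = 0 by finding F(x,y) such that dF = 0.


Check exactness: ∂M/∂y = 3 - 8xy and ∂N/∂x = 3 - 8xy; equal, so the equation is exact.
Integrate M with respect to x (treating y as constant): ∫M dx = 3xy - 2x^2y^2 + x + h(y).
Differentiate w.r.t. y and set equal to N: all terms match, so h'(y) = 0 and h is a constant absorbed into C.
General solution: 3xy - 2x^2y^2 + x = C.


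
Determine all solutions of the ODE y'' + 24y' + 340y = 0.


Characteristic equation: r² + 24r + 340 = 0.
Discriminant is negative; roots r = -12 ± 14i (complex conjugate pair).
General solution uses e^(α x)(C₁ cos(β x) + C₂ sin(β x)): y = e^(-12x)(C₁cos(14x) + C₂sin(14x)).


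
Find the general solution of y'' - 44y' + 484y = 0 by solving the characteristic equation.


Characteristic equation: r² - 44r + 484 = 0, i.e. (r - 22)² = 0.
Repeated root r = 22; include an x factor for the second linearly independent solution.
General solution: y = (C₁ + C₂x)e^(22x).


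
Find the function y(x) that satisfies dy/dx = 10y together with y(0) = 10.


General solution of y' = 10y is y = Ce^(10x).
Apply y(0) = 10: C = 10.
Particular solution: y = 10e^(10x).


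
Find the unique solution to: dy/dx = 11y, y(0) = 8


General solution of y' = 11y is y = Ce^(11x).
Apply y(0) = 8: C = 8.
Particular solution: y = 8e^(11x).


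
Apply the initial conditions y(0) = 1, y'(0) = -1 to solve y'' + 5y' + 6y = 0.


Characteristic roots of r² + 5r + 6 = 0 are -3, -2.
General solution y = c₁ e^(-3x) + c₂ e^(-2x).
Apply y(0) = 1: c₁ + c₂ = 1. Apply y'(0) = -1: -3 c₁ - 2 c₂ = -1.
Solve: c₁ = -1, c₂ = 2.
Particular solution: y = -e^(-3x) + 2e^(-2x).


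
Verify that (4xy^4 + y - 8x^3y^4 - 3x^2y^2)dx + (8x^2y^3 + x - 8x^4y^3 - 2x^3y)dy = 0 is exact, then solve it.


Check exactness: ∂M/∂y = 16xy^3 + 1 - 32x^3y^3 - 6x^2y and ∂N/∂x = 16xy^3 + 1 - 32x^3y^3 - 6x^2y; equal, so the equation is exact.
Integrate M with respect to x (treating y as constant): ∫M dx = 2x^2y^4 + xy - 2x^4y^4 - x^3y^2 + h(y).
Differentiate w.r.t. y and set equal to N: all terms match, so h'(y) = 0 and h is a constant absorbed into C.
General solution: 2x^2y^4 + xy - 2x^4y^4 - x^3y^2 = C.


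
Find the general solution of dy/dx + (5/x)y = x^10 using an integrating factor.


P(x) = 5/x ⇒ μ = x^5.
(x^5 y)' = x^5·x^10 = x^15.
Integrate: x^5 y = x^16/(16) + C.
Solve for y: y = (1/16)x^11 + C/x^5.


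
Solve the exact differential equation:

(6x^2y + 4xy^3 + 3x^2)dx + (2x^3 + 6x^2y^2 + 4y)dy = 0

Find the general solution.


Check exactness: ∂M/∂y = 6x^2 + 12xy^2 and ∂N/∂x = 6x^2 + 12xy^2; equal, so the equation is exact.
Integrate M with respect to x (treating y as constant): ∫M dx = 2x^3y + 2x^2y^3 + x^3 + h(y).
Differentiate w.r.t. y and set equal to N: the x-dependent terms already match, leaving h'(y) = 4y. Integrate: h(y) = 2y^2.
So F(x,y) = 2x^3y + 2x^2y^3 + x^3 + 2y^2.
General solution: 2x^3y + 2x^2y^3 + x^3 + 2y^2 = C.


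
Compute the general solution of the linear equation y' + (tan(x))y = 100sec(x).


P(x) = tan(x) ⇒ μ = e^(∫tan(x)dx) = sec(x).
(sec(x) y)' = 100sec²(x) ⇒ sec(x) y = 100tan(x) + C.
Multiply by cos(x): y = 100sin(x) + C·cos(x).


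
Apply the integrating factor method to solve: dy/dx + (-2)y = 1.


P(x) = -2 ⇒ μ = e^(-2x).
(μ y)' = e^(-2x) ⇒ μ y = -(1/2)e^(-2x) + C.
Divide by μ: y = -1/2 + Ce^(2x).


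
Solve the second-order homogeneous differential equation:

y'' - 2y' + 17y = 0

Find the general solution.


Characteristic equation: r² - 2r + 17 = 0.
Discriminant is negative; roots r = 1 ± 4i (complex conjugate pair).
General solution uses e^(α x)(C₁ cos(β x) + C₂ sin(β x)): y = e^(x)(C₁cos(4x) + C₂sin(4x)).


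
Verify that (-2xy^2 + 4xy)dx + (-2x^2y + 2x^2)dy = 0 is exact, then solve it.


Check exactness: ∂M/∂y = -4xy + 4x and ∂N/∂x = -4xy + 4x; equal, so the equation is exact.
Integrate M with respect to x (treating y as constant): ∫M dx = -x^2y^2 + 2x^2y + h(y).
Differentiate w.r.t. y and set equal to N: all terms match, so h'(y) = 0 and h is a constant absorbed into C.
General solution: -x^2y^2 + 2x^2y = C.


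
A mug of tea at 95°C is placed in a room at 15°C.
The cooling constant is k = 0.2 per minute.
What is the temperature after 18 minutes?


Newton's law: dT/dt = -k(T - T_a) has solution T(t) = T_a + (T₀ - T_a)e^(-kt).
Plug in T_a = 15, T₀ = 95, k = 0.2, t = 18: T(18) = 15 + (80)e^(-3.60) ≈ 17.2°C.


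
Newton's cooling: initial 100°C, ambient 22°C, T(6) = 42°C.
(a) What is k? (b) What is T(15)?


Newton's law: T(t) = T_a + (T₀ - T_a)e^(-kt).
(a) Use T(6) = 42: (42 - 22)/(100 - 22) = e^(-k·6), so k = -ln(0.256)/6 ≈ 0.2268.
(b) Apply k to t = 15: T(15) = 22 + (78)e^(-3.402) ≈ 24.6°C.


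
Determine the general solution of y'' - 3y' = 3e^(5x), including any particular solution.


Characteristic roots of r² - 3r = 0 are 0, 3.
y_h = C₁ + C₂e^(3x).
Forcing exponent 5 is not a characteristic root; try y_p = Ae^(5x).
Substitute: A·(25 + (-3)·5 + (0)) = A·10 = 3, so A = 3/10.
General solution: y = C₁ + C₂e^(3x) + (3/10)e^(5x).


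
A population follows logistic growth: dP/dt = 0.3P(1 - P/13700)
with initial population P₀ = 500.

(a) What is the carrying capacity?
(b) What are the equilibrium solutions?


Logistic ODE dP/dt = 0.3P(1 - P/13700) has equilibria where dP/dt = 0, i.e. P = 0 or P = 13700.
The coefficient (1 - P/K) = 0 when P = K, identifying K = 13700 as the carrying capacity.
(a) K = 13700; (b) equilibria P = 0 and P = 13700.


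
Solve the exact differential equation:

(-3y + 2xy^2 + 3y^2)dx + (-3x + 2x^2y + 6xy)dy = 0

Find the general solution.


Check exactness: ∂M/∂y = -3 + 4xy + 6y and ∂N/∂x = -3 + 4xy + 6y; equal, so the equation is exact.
Integrate M with respect to x (treating y as constant): ∫M dx = -3xy + x^2y^2 + 3xy^2 + h(y).
Differentiate w.r.t. y and set equal to N: all terms match, so h'(y) = 0 and h is a constant absorbed into C.
General solution: -3xy + x^2y^2 + 3xy^2 = C.


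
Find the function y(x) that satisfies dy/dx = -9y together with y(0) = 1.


General solution of y' = -9y is y = Ce^(-9x).
Apply y(0) = 1: C = 1.
Particular solution: y = e^(-9x).


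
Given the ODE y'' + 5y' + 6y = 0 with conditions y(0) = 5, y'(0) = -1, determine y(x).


Characteristic roots of r² + 5r + 6 = 0 are -3, -2.
General solution y = c₁ e^(-3x) + c₂ e^(-2x).
Apply y(0) = 5: c₁ + c₂ = 5. Apply y'(0) = -1: -3 c₁ - 2 c₂ = -1.
Solve: c₁ = -9, c₂ = 14.
Particular solution: y = -9e^(-3x) + 14e^(-2x).


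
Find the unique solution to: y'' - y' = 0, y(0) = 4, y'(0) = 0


Characteristic roots of r² - r = 0 are 0, 1.
General solution y = c₁ + c₂ e^(x).
Apply y(0) = 4: c₁ + c₂ = 4. Apply y'(0) = 0: 0 c₁ + 1 c₂ = 0.
Solve: c₁ = 4, c₂ = 0.
Particular solution: y = 4 + 0e^(x).


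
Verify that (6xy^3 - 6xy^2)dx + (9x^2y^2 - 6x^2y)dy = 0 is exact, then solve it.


Check exactness: ∂M/∂y = 18xy^2 - 12xy and ∂N/∂x = 18xy^2 - 12xy; equal, so the equation is exact.
Integrate M with respect to x (treating y as constant): ∫M dx = 3x^2y^3 - 3x^2y^2 + h(y).
Differentiate w.r.t. y and set equal to N: all terms match, so h'(y) = 0 and h is a constant absorbed into C.
General solution: 3x^2y^3 - 3x^2y^2 = C.


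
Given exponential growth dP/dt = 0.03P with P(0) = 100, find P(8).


The ODE dP/dt = 0.03P has solution P(t) = P(0)e^(0.03t).
Substitute P(0) = 100 and t = 8: P(8) = 100 e^(0.24) ≈ 127.


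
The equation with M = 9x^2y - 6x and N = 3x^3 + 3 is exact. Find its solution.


Check exactness: ∂M/∂y = 9x^2 and ∂N/∂x = 9x^2; equal, so the equation is exact.
Integrate M with respect to x (treating y as constant): ∫M dx = 3x^3y - 3x^2 + h(y).
Differentiate w.r.t. y and set equal to N: the x-dependent terms already match, leaving h'(y) = 3. Integrate: h(y) = 3y.
So F(x,y) = 3x^3y - 3x^2 + 3y.
General solution: 3x^3y - 3x^2 + 3y = C.


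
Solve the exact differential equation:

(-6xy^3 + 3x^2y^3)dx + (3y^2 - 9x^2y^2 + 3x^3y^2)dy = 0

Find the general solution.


Check exactness: ∂M/∂y = -18xy^2 + 9x^2y^2 and ∂N/∂x = -18xy^2 + 9x^2y^2; equal, so the equation is exact.
Integrate M with respect to x (treating y as constant): ∫M dx = -3x^2y^3 + x^3y^3 + h(y).
Differentiate w.r.t. y and set equal to N: the x-dependent terms already match, leaving h'(y) = 3y^2. Integrate: h(y) = y^3.
So F(x,y) = y^3 - 3x^2y^3 + x^3y^3.
General solution: y^3 - 3x^2y^3 + x^3y^3 = C.


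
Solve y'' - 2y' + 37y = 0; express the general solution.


Characteristic equation: r² - 2r + 37 = 0.
Discriminant is negative; roots r = 1 ± 6i (complex conjugate pair).
General solution uses e^(α x)(C₁ cos(β x) + C₂ sin(β x)): y = e^(x)(C₁cos(6x) + C₂sin(6x)).


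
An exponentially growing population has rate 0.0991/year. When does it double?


Exponential growth: P(t) = P₀ e^(0.0991t). Set P(t)/P₀ = 2: e^(0.0991t) = 2.
Solve: t = ln(2)/0.0991 ≈ 6.99 years.


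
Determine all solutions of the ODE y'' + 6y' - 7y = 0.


Characteristic equation: r² + 6r - 7 = 0.
Factor: (r + 7)(r - 1) = 0 ⇒ r = -7, 1 (distinct real).
General solution: y = C₁e^(-7x) + C₂e^(x).


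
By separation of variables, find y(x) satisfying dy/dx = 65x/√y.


Separate: √y dy = 65x dx.
Integrate: (2/3)y^(3/2) = (65/2)x² + C.


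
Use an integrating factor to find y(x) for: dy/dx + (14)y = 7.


P(x) = 14, Q(x) = 7; integrating factor μ = e^(14x).
(μ y)' = 7e^(14x) ⇒ μ y = (1/2)e^(14x) + C.
Divide by μ: y = 1/2 + Ce^(-14x).


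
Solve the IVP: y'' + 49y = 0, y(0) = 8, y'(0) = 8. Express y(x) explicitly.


Characteristic roots of r² + 49 = 0 are ±7i, so y = C₁cos(7x) + C₂sin(7x).
Apply y(0) = 8: C₁ = 8. Differentiate and apply y'(0) = 8: 7·C₂ = 8, so C₂ = 8/7.
Particular solution: y = 8cos(7x) + (8/7)sin(7x).


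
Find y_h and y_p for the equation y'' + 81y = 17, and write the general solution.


Homogeneous part: r² + 81 = 0 ⇒ r = ±9i, so y_h = C₁cos(9x) + C₂sin(9x).
Try constant y_p = A; plug in: 81A = 17 ⇒ A = 17/81.
General solution: y = C₁cos(9x) + C₂sin(9x) + 17/81.


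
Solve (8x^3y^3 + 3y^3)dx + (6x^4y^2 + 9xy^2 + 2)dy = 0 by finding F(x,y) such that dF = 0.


Check exactness: ∂M/∂y = 24x^3y^2 + 9y^2 and ∂N/∂x = 24x^3y^2 + 9y^2; equal, so the equation is exact.
Integrate M with respect to x (treating y as constant): ∫M dx = 2x^4y^3 + 3xy^3 + h(y).
Differentiate w.r.t. y and set equal to N: the x-dependent terms already match, leaving h'(y) = 2. Integrate: h(y) = 2y.
So F(x,y) = 2x^4y^3 + 3xy^3 + 2y.
General solution: 2x^4y^3 + 3xy^3 + 2y = C.


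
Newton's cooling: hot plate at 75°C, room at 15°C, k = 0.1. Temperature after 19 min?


Newton's law: dT/dt = -k(T - T_a) has solution T(t) = T_a + (T₀ - T_a)e^(-kt).
Plug in T_a = 15, T₀ = 75, k = 0.1, t = 19: T(19) = 15 + (60)e^(-1.90) ≈ 24.0°C.


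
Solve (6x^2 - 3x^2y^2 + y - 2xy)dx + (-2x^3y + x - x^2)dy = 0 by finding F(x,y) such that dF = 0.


Check exactness: ∂M/∂y = -6x^2y + 1 - 2x and ∂N/∂x = -6x^2y + 1 - 2x; equal, so the equation is exact.
Integrate M with respect to x (treating y as constant): ∫M dx = 2x^3 - x^3y^2 + xy - x^2y + h(y).
Differentiate w.r.t. y and set equal to N: all terms match, so h'(y) = 0 and h is a constant absorbed into C.
General solution: 2x^3 - x^3y^2 + xy - x^2y = C.


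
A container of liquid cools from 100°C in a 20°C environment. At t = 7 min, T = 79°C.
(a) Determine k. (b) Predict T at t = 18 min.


Newton's law: T(t) = T_a + (T₀ - T_a)e^(-kt).
(a) Use T(7) = 79: (79 - 20)/(100 - 20) = e^(-k·7), so k = -ln(0.738)/7 ≈ 0.0435.
(b) Apply k to t = 18: T(18) = 20 + (80)e^(-0.783) ≈ 56.6°C.


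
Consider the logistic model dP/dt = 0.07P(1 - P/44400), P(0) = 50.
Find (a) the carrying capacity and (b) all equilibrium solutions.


Logistic ODE dP/dt = 0.07P(1 - P/44400) has equilibria where dP/dt = 0, i.e. P = 0 or P = 44400.
The coefficient (1 - P/K) = 0 when P = K, identifying K = 44400 as the carrying capacity.
(a) K = 44400; (b) equilibria P = 0 and P = 44400.


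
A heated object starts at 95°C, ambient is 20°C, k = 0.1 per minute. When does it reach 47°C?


From T(t) = T_a + (T₀ - T_a)e^(-kt), set T(t) = 47:
(47 - 20) / (95 - 20) = e^(-0.1t), so t = -ln(0.360)/0.1 ≈ 10.2 minutes.


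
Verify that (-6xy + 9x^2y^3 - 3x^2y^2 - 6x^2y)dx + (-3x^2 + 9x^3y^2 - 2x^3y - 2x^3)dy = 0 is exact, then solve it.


Check exactness: ∂M/∂y = -6x + 27x^2y^2 - 6x^2y - 6x^2 and ∂N/∂x = -6x + 27x^2y^2 - 6x^2y - 6x^2; equal, so the equation is exact.
Integrate M with respect to x (treating y as constant): ∫M dx = -3x^2y + 3x^3y^3 - x^3y^2 - 2x^3y + h(y).
Differentiate w.r.t. y and set equal to N: all terms match, so h'(y) = 0 and h is a constant absorbed into C.
General solution: -3x^2y + 3x^3y^3 - x^3y^2 - 2x^3y = C.


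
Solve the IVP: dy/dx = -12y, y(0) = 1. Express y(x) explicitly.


General solution of y' = -12y is y = Ce^(-12x).
Apply y(0) = 1: C = 1.
Particular solution: y = e^(-12x).


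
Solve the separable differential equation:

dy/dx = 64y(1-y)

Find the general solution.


Separate: dy/[y(1-y)] = 64 dx.
Partial fractions: 1/[y(1-y)] = 1/y + 1/(1-y).
Integrate: ln|y/(1-y)| = 64x + C₀.
Solve for y: y = 1/(1 + Ce^(-64x)).


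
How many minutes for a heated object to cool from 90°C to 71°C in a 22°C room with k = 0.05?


From T(t) = T_a + (T₀ - T_a)e^(-kt), set T(t) = 71:
(71 - 22) / (90 - 22) = e^(-0.05t), so t = -ln(0.721)/0.05 ≈ 6.6 minutes.


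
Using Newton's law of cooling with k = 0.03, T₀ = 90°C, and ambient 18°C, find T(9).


Newton's law: dT/dt = -k(T - T_a) has solution T(t) = T_a + (T₀ - T_a)e^(-kt).
Plug in T_a = 18, T₀ = 90, k = 0.03, t = 9: T(9) = 18 + (72)e^(-0.27) ≈ 73.0°C.


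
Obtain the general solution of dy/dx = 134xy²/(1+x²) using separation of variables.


Separate: dy/y² = 134x/(1+x²) dx.
Integrate LHS: ∫ dy/y² = -1/y.
Integrate RHS via u = 1+x²: 67ln(1+x²) + C.
Result: -1/y = 67ln(1+x²) + C.


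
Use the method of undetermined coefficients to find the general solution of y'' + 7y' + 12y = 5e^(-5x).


Characteristic roots of r² + 7r + 12 = 0 are -3, -4.
y_h = C₁e^(-3x) + C₂e^(-4x).
Forcing exponent -5 is not a characteristic root; try y_p = Ae^(-5x).
Substitute: A·(25 + (7)·-5 + (12)) = A·2 = 5, so A = 5/2.
General solution: y = C₁e^(-3x) + C₂e^(-4x) + (5/2)e^(-5x).


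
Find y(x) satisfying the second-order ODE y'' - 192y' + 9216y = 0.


Characteristic equation: r² - 192r + 9216 = 0, i.e. (r - 96)² = 0.
Repeated root r = 96; include an x factor for the second linearly independent solution.
General solution: y = (C₁ + C₂x)e^(96x).


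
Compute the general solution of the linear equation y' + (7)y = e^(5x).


P(x) = 7 ⇒ μ = e^(7x).
(μ y)' = e^(12x) ⇒ μ y = e^(12x)/12 + C.
Divide by μ: y = (1/12)e^(5x) + Ce^(-7x).


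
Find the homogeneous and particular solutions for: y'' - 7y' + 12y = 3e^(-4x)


Characteristic roots of r² - 7r + 12 = 0 are 3, 4.
y_h = C₁e^(3x) + C₂e^(4x).
Forcing exponent -4 is not a characteristic root; try y_p = Ae^(-4x).
Substitute: A·(16 + (-7)·-4 + (12)) = A·56 = 3, so A = 3/56.
General solution: y = C₁e^(3x) + C₂e^(4x) + (3/56)e^(-4x).


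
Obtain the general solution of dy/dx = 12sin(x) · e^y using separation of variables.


Separate: e^(-y) dy = 12sin(x) dx.
Integrate: -e^(-y) = -12cos(x) + C₀.
Rearrange: e^(-y) = 12cos(x) + C.


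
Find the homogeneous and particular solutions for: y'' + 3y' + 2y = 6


Characteristic roots of r² + 3r + 2 = 0 are -1, -2.
y_h = C₁e^(-x) + C₂e^(-2x).
Constant forcing; try y_p = A. Then 2A = 6 ⇒ A = 3.
General solution: y = C₁e^(-x) + C₂e^(-2x) + 3.


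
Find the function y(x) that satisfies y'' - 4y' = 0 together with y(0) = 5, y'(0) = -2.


Characteristic roots of r² - 4r = 0 are 0, 4.
General solution y = c₁ + c₂ e^(4x).
Apply y(0) = 5: c₁ + c₂ = 5. Apply y'(0) = -2: 0 c₁ + 4 c₂ = -2.
Solve: c₁ = 11/2, c₂ = -1/2.
Particular solution: y = 11/2 - (1/2)e^(4x).


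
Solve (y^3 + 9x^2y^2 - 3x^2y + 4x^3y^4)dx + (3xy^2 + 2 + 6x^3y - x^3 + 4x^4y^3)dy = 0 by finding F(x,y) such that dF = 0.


Check exactness: ∂M/∂y = 3y^2 + 18x^2y - 3x^2 + 16x^3y^3 and ∂N/∂x = 3y^2 + 18x^2y - 3x^2 + 16x^3y^3; equal, so the equation is exact.
Integrate M with respect to x (treating y as constant): ∫M dx = xy^3 + 3x^3y^2 - x^3y + x^4y^4 + h(y).
Differentiate w.r.t. y and set equal to N: the x-dependent terms already match, leaving h'(y) = 2. Integrate: h(y) = 2y.
So F(x,y) = xy^3 + 2y + 3x^3y^2 - x^3y + x^4y^4.
General solution: xy^3 + 2y + 3x^3y^2 - x^3y + x^4y^4 = C.


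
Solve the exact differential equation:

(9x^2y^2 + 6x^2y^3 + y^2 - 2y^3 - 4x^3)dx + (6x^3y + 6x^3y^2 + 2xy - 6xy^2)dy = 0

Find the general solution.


Check exactness: ∂M/∂y = 18x^2y + 18x^2y^2 + 2y - 6y^2 and ∂N/∂x = 18x^2y + 18x^2y^2 + 2y - 6y^2; equal, so the equation is exact.
Integrate M with respect to x (treating y as constant): ∫M dx = 3x^3y^2 + 2x^3y^3 + xy^2 - 2xy^3 - x^4 + h(y).
Differentiate w.r.t. y and set equal to N: all terms match, so h'(y) = 0 and h is a constant absorbed into C.
General solution: 3x^3y^2 + 2x^3y^3 + xy^2 - 2xy^3 - x^4 = C.


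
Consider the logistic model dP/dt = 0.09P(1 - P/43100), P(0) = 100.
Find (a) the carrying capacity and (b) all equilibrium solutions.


Logistic ODE dP/dt = 0.09P(1 - P/43100) has equilibria where dP/dt = 0, i.e. P = 0 or P = 43100.
The coefficient (1 - P/K) = 0 when P = K, identifying K = 43100 as the carrying capacity.
(a) K = 43100; (b) equilibria P = 0 and P = 43100.


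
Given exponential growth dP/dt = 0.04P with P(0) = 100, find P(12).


The ODE dP/dt = 0.04P has solution P(t) = P(0)e^(0.04t).
Substitute P(0) = 100 and t = 12: P(12) = 100 e^(0.48) ≈ 162.


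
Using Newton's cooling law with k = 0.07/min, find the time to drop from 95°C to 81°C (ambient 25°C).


From T(t) = T_a + (T₀ - T_a)e^(-kt), set T(t) = 81:
(81 - 25) / (95 - 25) = e^(-0.07t), so t = -ln(0.800)/0.07 ≈ 3.2 minutes.


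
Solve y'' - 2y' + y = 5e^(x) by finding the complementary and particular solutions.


Characteristic polynomial (r - 1)² = 0; repeated root r = 1.
y_h = (C₁ + C₂x)e^(x). Forcing matches the repeated root (resonance), so try y_p = Ax² e^(x).
Substitute and solve for A: 2A = 5, so A = 5/2.
General solution: y = (C₁ + C₂x + (5/2)x²)e^(x).


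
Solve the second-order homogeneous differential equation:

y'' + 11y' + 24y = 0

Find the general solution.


Characteristic equation: r² + 11r + 24 = 0.
Factor: (r + 8)(r + 3) = 0 ⇒ r = -8, -3 (distinct real).
General solution: y = C₁e^(-8x) + C₂e^(-3x).


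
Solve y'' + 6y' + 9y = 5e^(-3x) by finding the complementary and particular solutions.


Characteristic polynomial (r + 3)² = 0; repeated root r = -3.
y_h = (C₁ + C₂x)e^(-3x). Forcing matches the repeated root (resonance), so try y_p = Ax² e^(-3x).
Substitute and solve for A: 2A = 5, so A = 5/2.
General solution: y = (C₁ + C₂x + (5/2)x²)e^(-3x).


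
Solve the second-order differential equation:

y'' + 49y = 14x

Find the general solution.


Homogeneous: r² + 49 = 0 ⇒ r = ±7i, y_h = C₁cos(7x) + C₂sin(7x).
Polynomial forcing; try y_p = Ax + B. Then y_p'' + 49 y_p = 49(Ax + B) = 14x, so B = 0 and A = 2/7.
General solution: y = C₁cos(7x) + C₂sin(7x) + (2/7)x.


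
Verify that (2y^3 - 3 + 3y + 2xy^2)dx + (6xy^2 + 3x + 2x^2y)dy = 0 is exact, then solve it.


Check exactness: ∂M/∂y = 6y^2 + 3 + 4xy and ∂N/∂x = 6y^2 + 3 + 4xy; equal, so the equation is exact.
Integrate M with respect to x (treating y as constant): ∫M dx = 2xy^3 - 3x + 3xy + x^2y^2 + h(y).
Differentiate w.r.t. y and set equal to N: all terms match, so h'(y) = 0 and h is a constant absorbed into C.
General solution: 2xy^3 - 3x + 3xy + x^2y^2 = C.


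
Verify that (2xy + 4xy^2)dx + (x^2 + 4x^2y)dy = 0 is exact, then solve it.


Check exactness: ∂M/∂y = 2x + 8xy and ∂N/∂x = 2x + 8xy; equal, so the equation is exact.
Integrate M with respect to x (treating y as constant): ∫M dx = x^2y + 2x^2y^2 + h(y).
Differentiate w.r.t. y and set equal to N: all terms match, so h'(y) = 0 and h is a constant absorbed into C.
General solution: x^2y + 2x^2y^2 = C.


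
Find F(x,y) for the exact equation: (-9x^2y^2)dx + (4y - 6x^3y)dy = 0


Check exactness: ∂M/∂y = -18x^2y and ∂N/∂x = -18x^2y; equal, so the equation is exact.
Integrate M with respect to x (treating y as constant): ∫M dx = -3x^3y^2 + h(y).
Differentiate w.r.t. y and set equal to N: the x-dependent terms already match, leaving h'(y) = 4y. Integrate: h(y) = 2y^2.
So F(x,y) = 2y^2 - 3x^3y^2.
General solution: 2y^2 - 3x^3y^2 = C.


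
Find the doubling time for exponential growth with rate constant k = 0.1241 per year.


Exponential growth: P(t) = P₀ e^(0.1241t). Set P(t)/P₀ = 2: e^(0.1241t) = 2.
Solve: t = ln(2)/0.1241 ≈ 5.59 years.


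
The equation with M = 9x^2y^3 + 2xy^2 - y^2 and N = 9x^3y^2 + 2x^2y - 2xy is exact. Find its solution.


Check exactness: ∂M/∂y = 27x^2y^2 + 4xy - 2y and ∂N/∂x = 27x^2y^2 + 4xy - 2y; equal, so the equation is exact.
Integrate M with respect to x (treating y as constant): ∫M dx = 3x^3y^3 + x^2y^2 - xy^2 + h(y).
Differentiate w.r.t. y and set equal to N: all terms match, so h'(y) = 0 and h is a constant absorbed into C.
General solution: 3x^3y^3 + x^2y^2 - xy^2 = C.
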